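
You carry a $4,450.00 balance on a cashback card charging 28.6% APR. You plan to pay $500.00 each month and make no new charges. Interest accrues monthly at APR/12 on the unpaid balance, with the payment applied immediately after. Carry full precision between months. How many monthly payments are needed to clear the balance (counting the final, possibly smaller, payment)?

11 payments

Monthly rate r = 28.6%/12 = 2.38333% = 0.0238333.
Recurrence: B ← B·(1+r) − $500.00.
Month 1: interest $106.06; balance after payment $4,056.06.
Month 2: interest $96.67; balance after payment $3,652.73.
Closed form: n = −ln(1 − rB₀/P)/ln(1+r) = −ln(0.78788)/ln(1.02383) ≈ 10.122, so the balance reaches zero during payment 11.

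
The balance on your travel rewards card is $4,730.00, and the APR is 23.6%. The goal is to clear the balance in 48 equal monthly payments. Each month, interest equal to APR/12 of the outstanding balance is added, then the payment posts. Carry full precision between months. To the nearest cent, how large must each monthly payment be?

$153.16

Monthly rate r = 23.6%/12 = 1.96667% = 0.0196667.
Level-payment amortization: P = B₀·r / (1 − (1+r)^(−n)) = 4730.00·0.0196667 / (1 − 1.01967^(−48)).
Denominator 1 − (1+r)^(−48) = 0.607350245.
P = 93.0233 / 0.607350245 ≈ 153.16.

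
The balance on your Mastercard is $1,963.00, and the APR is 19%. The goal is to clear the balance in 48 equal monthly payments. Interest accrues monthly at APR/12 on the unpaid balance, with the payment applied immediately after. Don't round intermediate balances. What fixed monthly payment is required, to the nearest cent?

Monthly rate r = 19%/12 = 1.58333% = 0.0158333.
Level-payment amortization: P = B₀·r / (1 − (1+r)^(−n)) = 1963.00·0.0158333 / (1 − 1.01583^(−48)).
Denominator 1 − (1+r)^(−48) = 0.529540827.
P = 31.0808 / 0.529540827 ≈ 58.69.

$58.69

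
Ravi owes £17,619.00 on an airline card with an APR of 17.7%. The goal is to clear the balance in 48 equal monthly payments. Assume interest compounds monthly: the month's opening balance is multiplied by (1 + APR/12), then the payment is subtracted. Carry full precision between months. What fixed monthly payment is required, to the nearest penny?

Monthly rate r = 17.7%/12 = 1.475% = 0.01475.
Level-payment amortization: P = B₀·r / (1 − (1+r)^(−n)) = 17619.00·0.01475 / (1 − 1.01475^(−48)).
Denominator 1 − (1+r)^(−48) = 0.504817691.
P = 259.88 / 0.504817691 ≈ 514.80.

£514.80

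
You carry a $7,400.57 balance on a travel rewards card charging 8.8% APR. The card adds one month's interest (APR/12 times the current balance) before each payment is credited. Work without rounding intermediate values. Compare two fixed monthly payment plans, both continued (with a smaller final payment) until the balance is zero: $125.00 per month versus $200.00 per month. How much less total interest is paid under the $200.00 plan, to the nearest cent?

$1,076.77

Monthly rate r = 8.8%/12 = 0.733333% = 0.00733333.
At $125.00/mo: n = ⌈−ln(1 − rB₀/P)/ln(1+r)⌉ = 78 payments (last $117.21); total interest = total paid − $7,400.57 = $2,341.64.
At $200.00/mo: 44 payments (last $65.44); total interest $1,264.87.
Interest saved = $2,341.64 − $1,264.87 = $1,076.77.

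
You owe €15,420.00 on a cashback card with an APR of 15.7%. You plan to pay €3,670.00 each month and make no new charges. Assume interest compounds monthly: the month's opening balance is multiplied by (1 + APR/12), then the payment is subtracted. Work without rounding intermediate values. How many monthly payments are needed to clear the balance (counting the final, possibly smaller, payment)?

Monthly rate r = 15.7%/12 = 1.30833% = 0.0130833.
Recurrence: B ← B·(1+r) − €3,670.00.
Month 1: interest €201.74; balance after payment €11,951.75.
Month 2: interest €156.37; balance after payment €8,438.11.
Month 3: interest €110.40; balance after payment €4,878.51.
Month 4: interest €63.83; balance after payment €1,272.34.
Month 5: interest €16.65; balance after payment €0.00.

5 payments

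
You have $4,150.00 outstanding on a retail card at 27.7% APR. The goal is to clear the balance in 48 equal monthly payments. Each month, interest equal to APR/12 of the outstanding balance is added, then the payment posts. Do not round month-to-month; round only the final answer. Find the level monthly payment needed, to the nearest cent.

$143.92

Monthly rate r = 27.7%/12 = 2.30833% = 0.0230833.
Level-payment amortization: P = B₀·r / (1 − (1+r)^(−n)) = 4150.00·0.0230833 / (1 − 1.02308^(−48)).
Denominator 1 − (1+r)^(−48) = 0.665595949.
P = 95.7958 / 0.665595949 ≈ 143.92.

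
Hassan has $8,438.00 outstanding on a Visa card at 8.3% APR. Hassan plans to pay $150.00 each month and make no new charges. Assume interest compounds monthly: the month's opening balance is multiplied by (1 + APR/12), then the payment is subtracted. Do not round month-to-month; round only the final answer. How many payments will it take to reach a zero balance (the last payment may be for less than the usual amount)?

72 payments

Monthly rate r = 8.3%/12 = 0.691667% = 0.00691667.
Recurrence: B ← B·(1+r) − $150.00.
Month 1: interest $58.36; balance after payment $8,346.36.
Month 2: interest $57.73; balance after payment $8,254.09.
Closed form: n = −ln(1 − rB₀/P)/ln(1+r) = −ln(0.61091)/ln(1.00692) ≈ 71.494, so the balance reaches zero during payment 72.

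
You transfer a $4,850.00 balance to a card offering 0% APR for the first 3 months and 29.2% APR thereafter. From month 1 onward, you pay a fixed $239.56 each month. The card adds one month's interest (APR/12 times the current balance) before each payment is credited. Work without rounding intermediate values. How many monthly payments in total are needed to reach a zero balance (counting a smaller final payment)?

26 months

Promo months 1–3 at r₀ = 0%/12 = 0; months 4+ at r₁ = 29.2%/12 = 0.0243333.
After month 3 (no interest yet): B = $4,850.00 − 3·$239.56 = $4,131.32.
Then at r₁ with $239.56/mo: n₂ = −ln(1 − r₁·B/P)/ln(1+r₁) ≈ 22.63 → 23 more payments.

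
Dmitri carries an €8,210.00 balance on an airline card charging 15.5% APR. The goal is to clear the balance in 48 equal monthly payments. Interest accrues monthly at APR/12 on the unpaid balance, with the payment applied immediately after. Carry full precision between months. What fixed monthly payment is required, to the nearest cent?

Monthly rate r = 15.5%/12 = 1.29167% = 0.0129167.
Level-payment amortization: P = B₀·r / (1 − (1+r)^(−n)) = 8210.00·0.0129167 / (1 − 1.01292^(−48)).
Denominator 1 − (1+r)^(−48) = 0.459915669.
P = 106.046 / 0.459915669 ≈ 230.58.

€230.58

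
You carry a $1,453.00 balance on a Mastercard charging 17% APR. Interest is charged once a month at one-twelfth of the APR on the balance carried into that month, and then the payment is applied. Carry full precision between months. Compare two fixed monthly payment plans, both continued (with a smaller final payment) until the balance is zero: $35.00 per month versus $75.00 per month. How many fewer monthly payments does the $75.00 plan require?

41 fewer payments

Monthly rate r = 17%/12 = 1.41667% = 0.0141667.
At $35.00/mo: n = ⌈−ln(1 − rB₀/P)/ln(1+r)⌉ = 64 payments (last $1.96); total interest = total paid − $1,453.00 = $753.96.
At $75.00/mo: 23 payments (last $60.61); total interest $257.61.
Payments saved = 64 − 23 = 41.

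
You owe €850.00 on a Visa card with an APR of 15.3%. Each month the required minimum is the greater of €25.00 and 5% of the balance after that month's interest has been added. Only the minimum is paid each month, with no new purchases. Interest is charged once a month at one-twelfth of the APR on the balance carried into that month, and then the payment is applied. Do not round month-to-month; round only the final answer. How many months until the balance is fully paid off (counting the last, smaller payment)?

37 months

Monthly rate r = 15.3%/12 = 1.275% = 0.01275.
While 5% of the post-interest balance exceeds €25.00, each month B ← (B·(1+r))·(1 − 0.05), i.e. B shrinks by the factor (1+r)·0.95 = 0.96211.
This holds for months 1–15. Entering month 16 the balance is €476.22; 5% of the post-interest balance is now below €25.00, so the flat €25.00 minimum applies from here.
From month 16 a fixed €25.00 at rate r clears €476.22 in 22 more payments. Total: 15 + 22 = 37 months.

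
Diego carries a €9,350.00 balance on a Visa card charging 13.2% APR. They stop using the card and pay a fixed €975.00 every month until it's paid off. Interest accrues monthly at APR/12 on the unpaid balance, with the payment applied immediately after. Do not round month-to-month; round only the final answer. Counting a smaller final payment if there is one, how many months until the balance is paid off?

11 months

Monthly rate r = 13.2%/12 = 1.1% = 0.011.
Recurrence: B ← B·(1+r) − €975.00.
Month 1: interest €102.85; balance after payment €8,477.85.
Month 2: interest €93.26; balance after payment €7,596.11.
Closed form: n = −ln(1 − rB₀/P)/ln(1+r) = −ln(0.89451)/ln(1.011) ≈ 10.190, so the balance reaches zero during payment 11.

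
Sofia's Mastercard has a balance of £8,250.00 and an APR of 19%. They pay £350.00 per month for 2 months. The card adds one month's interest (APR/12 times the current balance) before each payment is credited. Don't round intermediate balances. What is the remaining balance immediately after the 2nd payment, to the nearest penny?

Monthly rate r = 19%/12 = 1.58333% = 0.0158333.
Each month: B ← B·(1+r) − £350.00.
Month 1: interest £130.62; balance after payment £8,030.62.
Month 2: interest £127.15; balance after payment £7,807.78.

£7,807.78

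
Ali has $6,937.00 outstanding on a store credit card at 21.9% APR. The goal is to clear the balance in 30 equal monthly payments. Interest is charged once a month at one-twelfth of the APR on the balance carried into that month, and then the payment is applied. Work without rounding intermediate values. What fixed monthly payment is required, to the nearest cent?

$302.33

Monthly rate r = 21.9%/12 = 1.825% = 0.01825.
Level-payment amortization: P = B₀·r / (1 − (1+r)^(−n)) = 6937.00·0.01825 / (1 − 1.01825^(−30)).
Denominator 1 − (1+r)^(−30) = 0.418744016.
P = 126.6 / 0.418744016 ≈ 302.33.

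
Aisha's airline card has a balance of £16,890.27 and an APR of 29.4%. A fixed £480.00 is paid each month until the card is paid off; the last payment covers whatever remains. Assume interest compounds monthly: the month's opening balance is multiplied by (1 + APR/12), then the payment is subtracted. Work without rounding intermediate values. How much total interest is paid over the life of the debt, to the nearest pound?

Monthly rate r = 29.4%/12 = 2.45% = 0.0245.
Payoff takes n = ⌈−ln(1 − rB₀/P)/ln(1+r)⌉ = ⌈81.855⌉ = 82 payments; the last is £411.24.
Total paid = 81·£480.00 + £411.24 = £39,291.24.
Total interest = total paid − principal = £39,291.24 − £16,890.27 = £22,400.97.

£22,401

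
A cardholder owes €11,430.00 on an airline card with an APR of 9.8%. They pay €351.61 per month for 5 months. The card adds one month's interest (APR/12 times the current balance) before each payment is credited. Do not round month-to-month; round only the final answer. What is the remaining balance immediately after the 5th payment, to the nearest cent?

Monthly rate r = 9.8%/12 = 0.816667% = 0.00816667.
Each month: B ← B·(1+r) − €351.61.
Month 1: interest €93.35; balance after payment €11,171.73.
Month 2: interest €91.24; balance after payment €10,911.36.
Month 3: interest €89.11; balance after payment €10,648.86.
Month 4: interest €86.97; balance after payment €10,384.22.
Month 5: interest €84.80; balance after payment €10,117.41.

€10,117.41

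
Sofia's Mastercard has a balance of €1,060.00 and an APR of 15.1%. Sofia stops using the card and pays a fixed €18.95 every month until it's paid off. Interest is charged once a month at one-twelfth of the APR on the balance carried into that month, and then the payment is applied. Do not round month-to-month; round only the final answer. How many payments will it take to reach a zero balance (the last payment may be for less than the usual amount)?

Monthly rate r = 15.1%/12 = 1.25833% = 0.0125833.
Recurrence: B ← B·(1+r) − €18.95.
Month 1: interest €13.34; balance after payment €1,054.39.
Month 2: interest €13.27; balance after payment €1,048.71.
Closed form: n = −ln(1 − rB₀/P)/ln(1+r) = −ln(0.29613)/ln(1.01258) ≈ 97.319, so the balance reaches zero during payment 98.

98 payments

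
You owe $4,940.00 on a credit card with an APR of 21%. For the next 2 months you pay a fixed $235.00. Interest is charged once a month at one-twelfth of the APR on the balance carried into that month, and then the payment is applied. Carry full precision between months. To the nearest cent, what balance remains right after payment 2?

Monthly rate r = 21%/12 = 1.75% = 0.0175.
Each month: B ← B·(1+r) − $235.00.
Month 1: interest $86.45; balance after payment $4,791.45.
Month 2: interest $83.85; balance after payment $4,640.30.

$4,640.30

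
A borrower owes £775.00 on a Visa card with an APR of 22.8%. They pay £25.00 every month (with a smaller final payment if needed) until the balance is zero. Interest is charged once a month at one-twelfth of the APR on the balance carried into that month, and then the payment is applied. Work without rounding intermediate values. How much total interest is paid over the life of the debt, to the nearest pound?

£406

Monthly rate r = 22.8%/12 = 1.9% = 0.019.
Payoff takes n = ⌈−ln(1 − rB₀/P)/ln(1+r)⌉ = ⌈47.241⌉ = 48 payments; the last is £6.07.
Total paid = 47·£25.00 + £6.07 = £1,181.07.
Total interest = total paid − principal = £1,181.07 − £775.00 = £406.07.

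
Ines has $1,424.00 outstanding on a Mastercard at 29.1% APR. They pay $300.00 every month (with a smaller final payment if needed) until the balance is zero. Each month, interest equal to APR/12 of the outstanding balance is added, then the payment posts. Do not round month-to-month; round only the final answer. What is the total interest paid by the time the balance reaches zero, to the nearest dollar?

Monthly rate r = 29.1%/12 = 2.425% = 0.02425.
Payoff takes n = ⌈−ln(1 − rB₀/P)/ln(1+r)⌉ = ⌈5.104⌉ = 6 payments; the last is $31.45.
Total paid = 5·$300.00 + $31.45 = $1,531.45.
Total interest = total paid − principal = $1,531.45 − $1,424.00 = $107.45.

$107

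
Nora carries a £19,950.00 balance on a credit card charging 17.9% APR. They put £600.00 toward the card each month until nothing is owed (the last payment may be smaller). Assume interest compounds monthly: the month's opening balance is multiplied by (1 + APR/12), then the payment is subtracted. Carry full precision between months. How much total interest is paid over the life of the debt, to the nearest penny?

Monthly rate r = 17.9%/12 = 1.49167% = 0.0149167.
Payoff takes n = ⌈−ln(1 − rB₀/P)/ln(1+r)⌉ = ⌈46.273⌉ = 47 payments; the last is £164.53.
Total paid = 46·£600.00 + £164.53 = £27,764.53.
Total interest = total paid − principal = £27,764.53 − £19,950.00 = £7,814.53.

£7,814.53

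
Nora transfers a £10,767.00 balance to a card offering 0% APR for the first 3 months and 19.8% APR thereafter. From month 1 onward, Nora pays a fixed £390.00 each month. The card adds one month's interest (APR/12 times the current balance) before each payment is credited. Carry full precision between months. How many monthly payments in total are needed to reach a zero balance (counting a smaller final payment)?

35 months

Promo months 1–3 at r₀ = 0%/12 = 0; months 4+ at r₁ = 19.8%/12 = 0.0165.
After month 3 (no interest yet): B = £10,767.00 − 3·£390.00 = £9,597.00.
Then at r₁ with £390.00/mo: n₂ = −ln(1 − r₁·B/P)/ln(1+r₁) ≈ 31.83 → 32 more payments.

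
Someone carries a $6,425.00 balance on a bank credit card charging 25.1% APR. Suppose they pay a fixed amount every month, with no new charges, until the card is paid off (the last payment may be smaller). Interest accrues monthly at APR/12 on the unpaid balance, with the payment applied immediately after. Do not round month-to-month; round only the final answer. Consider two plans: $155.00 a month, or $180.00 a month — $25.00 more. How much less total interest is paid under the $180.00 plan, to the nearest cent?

Monthly rate r = 25.1%/12 = 2.09167% = 0.0209167.
At $155.00/mo: n = ⌈−ln(1 − rB₀/P)/ln(1+r)⌉ = 98 payments (last $72.58); total interest = total paid − $6,425.00 = $8,682.58.
At $180.00/mo: 67 payments (last $57.45); total interest $5,512.45.
Interest saved = $8,682.58 − $5,512.45 = $3,170.13.

$3,170.13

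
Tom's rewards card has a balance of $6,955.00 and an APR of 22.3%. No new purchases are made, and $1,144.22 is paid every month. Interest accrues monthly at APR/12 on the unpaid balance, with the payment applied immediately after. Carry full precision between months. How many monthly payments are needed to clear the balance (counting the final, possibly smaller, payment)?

Monthly rate r = 22.3%/12 = 1.85833% = 0.0185833.
Recurrence: B ← B·(1+r) − $1,144.22.
Month 1: interest $129.25; balance after payment $5,940.03.
Month 2: interest $110.39; balance after payment $4,906.19.
Closed form: n = −ln(1 − rB₀/P)/ln(1+r) = −ln(0.88704)/ln(1.01858) ≈ 6.510, so the balance reaches zero during payment 7.

7 months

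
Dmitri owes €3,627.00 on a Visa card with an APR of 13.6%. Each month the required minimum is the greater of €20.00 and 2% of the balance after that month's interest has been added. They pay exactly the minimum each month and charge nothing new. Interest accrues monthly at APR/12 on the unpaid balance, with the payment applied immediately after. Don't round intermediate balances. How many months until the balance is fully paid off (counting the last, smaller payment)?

Monthly rate r = 13.6%/12 = 1.13333% = 0.0113333.
While 2% of the post-interest balance exceeds €20.00, each month B ← (B·(1+r))·(1 − 0.02), i.e. B shrinks by the factor (1+r)·0.98 = 0.99111.
This holds for months 1–146. Entering month 147 the balance is €984.30; 2% of the post-interest balance is now below €20.00, so the flat €20.00 minimum applies from here.
From month 147 a fixed €20.00 at rate r clears €984.30 in 73 more payments. Total: 146 + 73 = 219 months.

219 months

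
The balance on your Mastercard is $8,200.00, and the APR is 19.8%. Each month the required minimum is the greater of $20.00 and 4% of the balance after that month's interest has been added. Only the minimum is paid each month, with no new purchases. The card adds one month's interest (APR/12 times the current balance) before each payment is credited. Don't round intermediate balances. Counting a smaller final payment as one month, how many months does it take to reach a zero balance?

147 months

Monthly rate r = 19.8%/12 = 1.65% = 0.0165.
While 4% of the post-interest balance exceeds $20.00, each month B ← (B·(1+r))·(1 − 0.04), i.e. B shrinks by the factor (1+r)·0.96 = 0.97584.
This holds for months 1–116. Entering month 117 the balance is $480.54; 4% of the post-interest balance is now below $20.00, so the flat $20.00 minimum applies from here.
From month 117 a fixed $20.00 at rate r clears $480.54 in 31 more payments. Total: 116 + 31 = 147 months.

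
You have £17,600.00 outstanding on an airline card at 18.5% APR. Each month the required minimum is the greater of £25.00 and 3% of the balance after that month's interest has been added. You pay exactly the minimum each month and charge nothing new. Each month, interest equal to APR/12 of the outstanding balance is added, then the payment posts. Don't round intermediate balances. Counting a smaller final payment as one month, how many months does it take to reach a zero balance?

Monthly rate r = 18.5%/12 = 1.54167% = 0.0154167.
While 3% of the post-interest balance exceeds £25.00, each month B ← (B·(1+r))·(1 − 0.03), i.e. B shrinks by the factor (1+r)·0.97 = 0.98495.
This holds for months 1–203. Entering month 204 the balance is £810.90; 3% of the post-interest balance is now below £25.00, so the flat £25.00 minimum applies from here.
From month 204 a fixed £25.00 at rate r clears £810.90 in 46 more payments. Total: 203 + 46 = 249 months.

249 months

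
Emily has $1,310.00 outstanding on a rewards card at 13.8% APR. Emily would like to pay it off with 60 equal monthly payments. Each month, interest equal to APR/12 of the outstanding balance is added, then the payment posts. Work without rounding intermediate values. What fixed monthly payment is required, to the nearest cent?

Monthly rate r = 13.8%/12 = 1.15% = 0.0115.
Level-payment amortization: P = B₀·r / (1 − (1+r)^(−n)) = 1310.00·0.0115 / (1 − 1.0115^(−60)).
Denominator 1 − (1+r)^(−60) = 0.496445161.
P = 15.065 / 0.496445161 ≈ 30.35.

$30.35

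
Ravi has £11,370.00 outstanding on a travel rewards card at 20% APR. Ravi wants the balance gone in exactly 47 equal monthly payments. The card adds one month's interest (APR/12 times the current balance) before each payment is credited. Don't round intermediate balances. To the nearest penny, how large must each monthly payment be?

£350.82

Monthly rate r = 20%/12 = 1.66667% = 0.0166667.
Level-payment amortization: P = B₀·r / (1 − (1+r)^(−n)) = 11370.00·0.0166667 / (1 − 1.01667^(−47)).
Denominator 1 − (1+r)^(−47) = 0.540160237.
P = 189.5 / 0.540160237 ≈ 350.82.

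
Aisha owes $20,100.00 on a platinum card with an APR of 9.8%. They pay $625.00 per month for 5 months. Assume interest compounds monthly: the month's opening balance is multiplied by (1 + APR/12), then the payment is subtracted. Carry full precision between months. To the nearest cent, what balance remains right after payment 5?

Monthly rate r = 9.8%/12 = 0.816667% = 0.00816667.
Each month: B ← B·(1+r) − $625.00.
Month 1: interest $164.15; balance after payment $19,639.15.
Month 2: interest $160.39; balance after payment $19,174.54.
Month 3: interest $156.59; balance after payment $18,706.13.
Month 4: interest $152.77; balance after payment $18,233.90.
Month 5: interest $148.91; balance after payment $17,757.81.

$17,757.81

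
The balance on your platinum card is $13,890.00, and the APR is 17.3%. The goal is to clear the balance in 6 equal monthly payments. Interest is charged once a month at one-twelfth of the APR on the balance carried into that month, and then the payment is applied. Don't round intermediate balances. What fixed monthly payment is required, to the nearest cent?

Monthly rate r = 17.3%/12 = 1.44167% = 0.0144167.
Level-payment amortization: P = B₀·r / (1 − (1+r)^(−n)) = 13890.00·0.0144167 / (1 − 1.01442^(−6)).
Denominator 1 − (1+r)^(−6) = 0.0822978605.
P = 200.248 / 0.0822978605 ≈ 2433.20.

$2,433.20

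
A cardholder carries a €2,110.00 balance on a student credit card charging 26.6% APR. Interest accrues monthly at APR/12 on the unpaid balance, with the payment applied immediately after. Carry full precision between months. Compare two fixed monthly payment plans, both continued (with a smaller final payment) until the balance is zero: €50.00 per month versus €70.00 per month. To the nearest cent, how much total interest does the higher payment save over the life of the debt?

Monthly rate r = 26.6%/12 = 2.21667% = 0.0221667.
At €50.00/mo: n = ⌈−ln(1 − rB₀/P)/ln(1+r)⌉ = 125 payments (last €48.84); total interest = total paid − €2,110.00 = €4,138.84.
At €70.00/mo: 51 payments (last €22.18); total interest €1,412.18.
Interest saved = €4,138.84 − €1,412.18 = €2,726.66.

€2,726.66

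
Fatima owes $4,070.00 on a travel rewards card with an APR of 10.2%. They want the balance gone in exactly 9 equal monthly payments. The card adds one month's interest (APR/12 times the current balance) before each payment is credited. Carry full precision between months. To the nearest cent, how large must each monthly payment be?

Monthly rate r = 10.2%/12 = 0.85% = 0.0085.
Level-payment amortization: P = B₀·r / (1 − (1+r)^(−n)) = 4070.00·0.0085 / (1 − 1.0085^(−9)).
Denominator 1 − (1+r)^(−9) = 0.0733475527.
P = 34.595 / 0.0733475527 ≈ 471.66.

$471.66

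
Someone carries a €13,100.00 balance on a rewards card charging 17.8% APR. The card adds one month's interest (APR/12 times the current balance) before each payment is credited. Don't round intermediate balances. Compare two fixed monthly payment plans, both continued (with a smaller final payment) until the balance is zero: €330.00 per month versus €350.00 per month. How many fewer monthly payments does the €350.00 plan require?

5 fewer payments

Monthly rate r = 17.8%/12 = 1.48333% = 0.0148333.
At €330.00/mo: n = ⌈−ln(1 − rB₀/P)/ln(1+r)⌉ = 61 payments (last €119.46); total interest = total paid − €13,100.00 = €6,819.46.
At €350.00/mo: 56 payments (last €6.40); total interest €6,156.40.
Payments saved = 61 − 56 = 5.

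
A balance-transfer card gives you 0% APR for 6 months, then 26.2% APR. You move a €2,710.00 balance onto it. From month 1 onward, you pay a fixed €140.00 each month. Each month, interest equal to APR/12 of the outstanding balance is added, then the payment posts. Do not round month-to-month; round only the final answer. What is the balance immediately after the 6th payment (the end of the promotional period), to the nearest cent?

€1,870.00

Promo months 1–6 at r₀ = 0%/12 = 0; months 7+ at r₁ = 26.2%/12 = 0.0218333.
After month 6 (no interest yet): B = €2,710.00 − 6·€140.00 = €1,870.00.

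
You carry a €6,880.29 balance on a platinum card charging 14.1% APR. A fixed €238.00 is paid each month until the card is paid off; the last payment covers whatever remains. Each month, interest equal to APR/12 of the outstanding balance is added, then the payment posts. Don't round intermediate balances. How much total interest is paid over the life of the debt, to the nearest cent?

€1,575.87

Monthly rate r = 14.1%/12 = 1.175% = 0.01175.
Payoff takes n = ⌈−ln(1 − rB₀/P)/ln(1+r)⌉ = ⌈35.529⌉ = 36 payments; the last is €126.16.
Total paid = 35·€238.00 + €126.16 = €8,456.16.
Total interest = total paid − principal = €8,456.16 − €6,880.29 = €1,575.87.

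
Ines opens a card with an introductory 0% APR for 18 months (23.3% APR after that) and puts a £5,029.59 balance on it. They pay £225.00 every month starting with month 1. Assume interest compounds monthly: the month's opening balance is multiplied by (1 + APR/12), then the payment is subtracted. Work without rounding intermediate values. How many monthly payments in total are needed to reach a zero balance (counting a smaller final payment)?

23 payments

Promo months 1–18 at r₀ = 0%/12 = 0; months 19+ at r₁ = 23.3%/12 = 0.0194167.
After month 18 (no interest yet): B = £5,029.59 − 18·£225.00 = £979.59.
Then at r₁ with £225.00/mo: n₂ = −ln(1 − r₁·B/P)/ln(1+r₁) ≈ 4.59 → 5 more payments.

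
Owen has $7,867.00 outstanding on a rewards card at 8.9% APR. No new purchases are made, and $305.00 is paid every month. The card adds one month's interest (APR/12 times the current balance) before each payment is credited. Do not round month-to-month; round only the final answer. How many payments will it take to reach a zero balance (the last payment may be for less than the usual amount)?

29 payments

Monthly rate r = 8.9%/12 = 0.741667% = 0.00741667.
Recurrence: B ← B·(1+r) − $305.00.
Month 1: interest $58.35; balance after payment $7,620.35.
Month 2: interest $56.52; balance after payment $7,371.86.
Closed form: n = −ln(1 − rB₀/P)/ln(1+r) = −ln(0.8087)/ln(1.00742) ≈ 28.735, so the balance reaches zero during payment 29.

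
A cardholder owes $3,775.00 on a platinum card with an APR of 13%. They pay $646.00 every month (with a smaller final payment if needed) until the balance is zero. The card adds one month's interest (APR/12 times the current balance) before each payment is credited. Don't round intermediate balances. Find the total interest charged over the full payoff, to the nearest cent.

$146.10

Monthly rate r = 13%/12 = 1.08333% = 0.0108333.
Payoff takes n = ⌈−ln(1 − rB₀/P)/ln(1+r)⌉ = ⌈6.069⌉ = 7 payments; the last is $45.10.
Total paid = 6·$646.00 + $45.10 = $3,921.10.
Total interest = total paid − principal = $3,921.10 − $3,775.00 = $146.10.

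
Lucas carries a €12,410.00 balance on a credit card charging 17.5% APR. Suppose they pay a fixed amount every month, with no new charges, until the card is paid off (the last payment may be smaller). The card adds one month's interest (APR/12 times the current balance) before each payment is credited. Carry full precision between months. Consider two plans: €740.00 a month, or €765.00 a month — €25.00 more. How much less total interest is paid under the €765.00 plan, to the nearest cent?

€71.78

Monthly rate r = 17.5%/12 = 1.45833% = 0.0145833.
At €740.00/mo: n = ⌈−ln(1 − rB₀/P)/ln(1+r)⌉ = 20 payments (last €276.29); total interest = total paid − €12,410.00 = €1,926.29.
At €765.00/mo: 19 payments (last €494.51); total interest €1,854.51.
Interest saved = €1,926.29 − €1,854.51 = €71.78.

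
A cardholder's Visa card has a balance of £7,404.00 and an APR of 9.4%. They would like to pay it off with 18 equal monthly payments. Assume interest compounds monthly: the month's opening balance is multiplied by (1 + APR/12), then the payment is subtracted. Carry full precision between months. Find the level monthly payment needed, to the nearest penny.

£442.62

Monthly rate r = 9.4%/12 = 0.783333% = 0.00783333.
Level-payment amortization: P = B₀·r / (1 − (1+r)^(−n)) = 7404.00·0.00783333 / (1 − 1.00783^(−18)).
Denominator 1 − (1+r)^(−18) = 0.131033424.
P = 57.998 / 0.131033424 ≈ 442.62.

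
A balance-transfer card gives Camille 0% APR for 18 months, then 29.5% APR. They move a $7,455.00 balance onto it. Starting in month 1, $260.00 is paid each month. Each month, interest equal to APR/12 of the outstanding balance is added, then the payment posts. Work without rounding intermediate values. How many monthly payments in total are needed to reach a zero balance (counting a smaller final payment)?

31 payments

Promo months 1–18 at r₀ = 0%/12 = 0; months 19+ at r₁ = 29.5%/12 = 0.0245833.
After month 18 (no interest yet): B = $7,455.00 − 18·$260.00 = $2,775.00.
Then at r₁ with $260.00/mo: n₂ = −ln(1 − r₁·B/P)/ln(1+r₁) ≈ 12.53 → 13 more payments.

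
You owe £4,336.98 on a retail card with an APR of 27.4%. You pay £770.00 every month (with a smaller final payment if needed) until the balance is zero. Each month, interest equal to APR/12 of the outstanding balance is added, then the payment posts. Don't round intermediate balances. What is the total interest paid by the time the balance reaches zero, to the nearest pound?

Monthly rate r = 27.4%/12 = 2.28333% = 0.0228333.
Payoff takes n = ⌈−ln(1 − rB₀/P)/ln(1+r)⌉ = ⌈6.098⌉ = 7 payments; the last is £75.92.
Total paid = 6·£770.00 + £75.92 = £4,695.92.
Total interest = total paid − principal = £4,695.92 − £4,336.98 = £358.94.

£359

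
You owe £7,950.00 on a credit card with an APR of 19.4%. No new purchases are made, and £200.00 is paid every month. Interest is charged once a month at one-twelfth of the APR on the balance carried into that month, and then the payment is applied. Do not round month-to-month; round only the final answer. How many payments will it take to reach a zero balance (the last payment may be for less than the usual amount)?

Monthly rate r = 19.4%/12 = 1.61667% = 0.0161667.
Recurrence: B ← B·(1+r) − £200.00.
Month 1: interest £128.53; balance after payment £7,878.52.
Month 2: interest £127.37; balance after payment £7,805.89.
Closed form: n = −ln(1 − rB₀/P)/ln(1+r) = −ln(0.35737)/ln(1.01617) ≈ 64.161, so the balance reaches zero during payment 65.

65 payments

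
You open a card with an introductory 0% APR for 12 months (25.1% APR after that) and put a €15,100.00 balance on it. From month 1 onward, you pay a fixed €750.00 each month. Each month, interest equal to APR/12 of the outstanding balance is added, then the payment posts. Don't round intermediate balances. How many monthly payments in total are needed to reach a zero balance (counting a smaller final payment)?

Promo months 1–12 at r₀ = 0%/12 = 0; months 13+ at r₁ = 25.1%/12 = 0.0209167.
After month 12 (no interest yet): B = €15,100.00 − 12·€750.00 = €6,100.00.
Then at r₁ with €750.00/mo: n₂ = −ln(1 − r₁·B/P)/ln(1+r₁) ≈ 9.01 → 10 more payments.

22 months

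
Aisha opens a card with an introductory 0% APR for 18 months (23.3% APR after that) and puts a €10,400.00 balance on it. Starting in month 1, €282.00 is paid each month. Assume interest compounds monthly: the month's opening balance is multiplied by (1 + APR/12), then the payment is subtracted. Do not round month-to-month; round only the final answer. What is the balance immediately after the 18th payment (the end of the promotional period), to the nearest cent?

Promo months 1–18 at r₀ = 0%/12 = 0; months 19+ at r₁ = 23.3%/12 = 0.0194167.
After month 18 (no interest yet): B = €10,400.00 − 18·€282.00 = €5,324.00.

€5,324.00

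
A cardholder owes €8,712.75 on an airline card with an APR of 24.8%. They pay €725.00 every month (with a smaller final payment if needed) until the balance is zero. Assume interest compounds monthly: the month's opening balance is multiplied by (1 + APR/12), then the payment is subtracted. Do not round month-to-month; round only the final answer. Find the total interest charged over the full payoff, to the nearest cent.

Monthly rate r = 24.8%/12 = 2.06667% = 0.0206667.
Payoff takes n = ⌈−ln(1 − rB₀/P)/ln(1+r)⌉ = ⌈13.957⌉ = 14 payments; the last is €694.05.
Total paid = 13·€725.00 + €694.05 = €10,119.05.
Total interest = total paid − principal = €10,119.05 − €8,712.75 = €1,406.30.

€1,406.30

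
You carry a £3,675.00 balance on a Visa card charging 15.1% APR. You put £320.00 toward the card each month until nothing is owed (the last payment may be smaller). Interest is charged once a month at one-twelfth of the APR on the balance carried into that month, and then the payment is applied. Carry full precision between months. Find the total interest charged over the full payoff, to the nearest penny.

£319.68

Monthly rate r = 15.1%/12 = 1.25833% = 0.0125833.
Payoff takes n = ⌈−ln(1 − rB₀/P)/ln(1+r)⌉ = ⌈12.482⌉ = 13 payments; the last is £154.68.
Total paid = 12·£320.00 + £154.68 = £3,994.68.
Total interest = total paid − principal = £3,994.68 − £3,675.00 = £319.68.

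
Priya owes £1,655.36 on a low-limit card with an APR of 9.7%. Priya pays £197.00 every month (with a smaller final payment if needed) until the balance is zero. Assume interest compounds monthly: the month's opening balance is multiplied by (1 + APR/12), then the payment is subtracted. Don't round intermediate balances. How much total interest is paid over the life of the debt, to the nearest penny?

£65.97

Monthly rate r = 9.7%/12 = 0.808333% = 0.00808333.
Payoff takes n = ⌈−ln(1 − rB₀/P)/ln(1+r)⌉ = ⌈8.737⌉ = 9 payments; the last is £145.33.
Total paid = 8·£197.00 + £145.33 = £1,721.33.
Total interest = total paid − principal = £1,721.33 − £1,655.36 = £65.97.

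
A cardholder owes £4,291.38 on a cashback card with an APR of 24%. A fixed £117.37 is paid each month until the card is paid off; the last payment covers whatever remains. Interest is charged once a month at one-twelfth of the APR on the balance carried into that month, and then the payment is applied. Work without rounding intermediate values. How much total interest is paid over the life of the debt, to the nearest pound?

£3,497

Monthly rate r = 24%/12 = 2% = 0.02.
Payoff takes n = ⌈−ln(1 − rB₀/P)/ln(1+r)⌉ = ⌈66.355⌉ = 67 payments; the last is £41.90.
Total paid = 66·£117.37 + £41.90 = £7,788.32.
Total interest = total paid − principal = £7,788.32 − £4,291.38 = £3,496.94.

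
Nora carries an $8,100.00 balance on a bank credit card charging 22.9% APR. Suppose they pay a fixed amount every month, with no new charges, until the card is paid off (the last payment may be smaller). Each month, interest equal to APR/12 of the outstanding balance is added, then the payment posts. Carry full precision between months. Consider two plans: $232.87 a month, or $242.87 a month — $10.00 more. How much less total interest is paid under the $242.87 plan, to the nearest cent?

Monthly rate r = 22.9%/12 = 1.90833% = 0.0190833.
At $232.87/mo: n = ⌈−ln(1 − rB₀/P)/ln(1+r)⌉ = 58 payments (last $154.42); total interest = total paid − $8,100.00 = $5,328.01.
At $242.87/mo: 54 payments (last $128.48); total interest $4,900.59.
Interest saved = $5,328.01 − $4,900.59 = $427.42.

$427.42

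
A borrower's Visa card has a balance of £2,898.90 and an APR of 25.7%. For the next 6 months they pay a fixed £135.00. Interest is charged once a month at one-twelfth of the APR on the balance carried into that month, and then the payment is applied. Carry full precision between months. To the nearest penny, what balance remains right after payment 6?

£2,437.30

Monthly rate r = 25.7%/12 = 2.14167% = 0.0214167.
Each month: B ← B·(1+r) − £135.00.
Month 1: interest £62.08; balance after payment £2,825.98.
Month 2: interest £60.52; balance after payment £2,751.51.
Month 3: interest £58.93; balance after payment £2,675.44.
Month 4: interest £57.30; balance after payment £2,597.74.
Month 5: interest £55.63; balance after payment £2,518.37.
Month 6: interest £53.94; balance after payment £2,437.30.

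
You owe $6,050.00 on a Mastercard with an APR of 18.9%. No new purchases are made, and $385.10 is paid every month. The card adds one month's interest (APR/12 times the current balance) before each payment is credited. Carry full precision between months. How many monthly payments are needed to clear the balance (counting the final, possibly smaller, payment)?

Monthly rate r = 18.9%/12 = 1.575% = 0.01575.
Recurrence: B ← B·(1+r) − $385.10.
Month 1: interest $95.29; balance after payment $5,760.19.
Month 2: interest $90.72; balance after payment $5,465.81.
Closed form: n = −ln(1 − rB₀/P)/ln(1+r) = −ln(0.75256)/ln(1.01575) ≈ 18.191, so the balance reaches zero during payment 19.

19 months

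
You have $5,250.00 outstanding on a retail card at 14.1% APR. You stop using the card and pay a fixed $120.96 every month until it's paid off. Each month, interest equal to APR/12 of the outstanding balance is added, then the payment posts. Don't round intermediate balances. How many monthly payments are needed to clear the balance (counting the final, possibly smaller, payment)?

62 months

Monthly rate r = 14.1%/12 = 1.175% = 0.01175.
Recurrence: B ← B·(1+r) − $120.96.
Month 1: interest $61.69; balance after payment $5,190.73.
Month 2: interest $60.99; balance after payment $5,130.76.
Closed form: n = −ln(1 − rB₀/P)/ln(1+r) = −ln(0.49002)/ln(1.01175) ≈ 61.064, so the balance reaches zero during payment 62.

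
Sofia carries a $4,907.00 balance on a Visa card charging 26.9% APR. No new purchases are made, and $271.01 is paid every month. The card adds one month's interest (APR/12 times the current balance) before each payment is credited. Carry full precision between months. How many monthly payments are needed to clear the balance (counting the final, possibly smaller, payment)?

Monthly rate r = 26.9%/12 = 2.24167% = 0.0224167.
Recurrence: B ← B·(1+r) − $271.01.
Month 1: interest $110.00; balance after payment $4,745.99.
Month 2: interest $106.39; balance after payment $4,581.37.
Closed form: n = −ln(1 − rB₀/P)/ln(1+r) = −ln(0.59412)/ln(1.02242) ≈ 23.487, so the balance reaches zero during payment 24.

24 payments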